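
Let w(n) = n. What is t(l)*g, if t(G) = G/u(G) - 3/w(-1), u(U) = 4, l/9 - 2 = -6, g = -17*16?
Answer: 1632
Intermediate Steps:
g = -272
l = -36 (l = 18 + 9*(-6) = 18 - 54 = -36)
t(G) = 3 + G/4 (t(G) = G/4 - 3/(-1) = G*(¼) - 3*(-1) = G/4 + 3 = 3 + G/4)
t(l)*g = (3 + (¼)*(-36))*(-272) = (3 - 9)*(-272) = -6*(-272) = 1632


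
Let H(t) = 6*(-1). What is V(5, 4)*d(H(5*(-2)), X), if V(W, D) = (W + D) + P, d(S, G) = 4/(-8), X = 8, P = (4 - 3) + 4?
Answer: -7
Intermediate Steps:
H(t) = -6
P = 5 (P = 1 + 4 = 5)
d(S, G) = -½ (d(S, G) = 4*(-⅛) = -½)
V(W, D) = 5 + D + W (V(W, D) = (W + D) + 5 = (D + W) + 5 = 5 + D + W)
V(5, 4)*d(H(5*(-2)), X) = (5 + 4 + 5)*(-½) = 14*(-½) = -7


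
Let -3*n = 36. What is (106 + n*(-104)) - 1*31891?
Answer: -30537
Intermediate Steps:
n = -12 (n = -⅓*36 = -12)
(106 + n*(-104)) - 1*31891 = (106 - 12*(-104)) - 1*31891 = (106 + 1248) - 31891 = 1354 - 31891 = -30537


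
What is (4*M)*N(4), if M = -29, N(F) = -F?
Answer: 464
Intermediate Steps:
(4*M)*N(4) = (4*(-29))*(-1*4) = -116*(-4) = 464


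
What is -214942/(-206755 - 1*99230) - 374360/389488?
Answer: -3853901863/14897185710 ≈ -0.25870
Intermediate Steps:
-214942/(-206755 - 1*99230) - 374360/389488 = -214942/(-206755 - 99230) - 374360*1/389488 = -214942/(-305985) - 46795/48686 = -214942*(-1/305985) - 46795/48686 = 214942/305985 - 46795/48686 = -3853901863/14897185710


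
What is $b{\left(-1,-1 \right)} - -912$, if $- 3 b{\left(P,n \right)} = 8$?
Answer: $\frac{2728}{3} \approx 909.33$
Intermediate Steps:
$b{\left(P,n \right)} = - \frac{8}{3}$ ($b{\left(P,n \right)} = \left(- \frac{1}{3}\right) 8 = - \frac{8}{3}$)
$b{\left(-1,-1 \right)} - -912 = - \frac{8}{3} - -912 = - \frac{8}{3} + 912 = \frac{2728}{3}$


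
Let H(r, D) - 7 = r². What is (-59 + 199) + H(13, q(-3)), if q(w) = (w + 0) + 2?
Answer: 316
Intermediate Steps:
q(w) = 2 + w (q(w) = w + 2 = 2 + w)
H(r, D) = 7 + r²
(-59 + 199) + H(13, q(-3)) = (-59 + 199) + (7 + 13²) = 140 + (7 + 169) = 140 + 176 = 316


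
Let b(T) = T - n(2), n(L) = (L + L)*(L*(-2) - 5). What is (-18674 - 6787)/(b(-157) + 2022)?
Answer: -25461/1901 ≈ -13.393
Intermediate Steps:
n(L) = 2*L*(-5 - 2*L) (n(L) = (2*L)*(-2*L - 5) = (2*L)*(-5 - 2*L) = 2*L*(-5 - 2*L))
b(T) = 36 + T (b(T) = T - (-2)*2*(5 + 2*2) = T - (-2)*2*(5 + 4) = T - (-2)*2*9 = T - 1*(-36) = T + 36 = 36 + T)
(-18674 - 6787)/(b(-157) + 2022) = (-18674 - 6787)/((36 - 157) + 2022) = -25461/(-121 + 2022) = -25461/1901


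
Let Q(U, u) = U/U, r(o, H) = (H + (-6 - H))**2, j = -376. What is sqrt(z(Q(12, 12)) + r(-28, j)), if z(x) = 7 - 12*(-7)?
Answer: sqrt(127) ≈ 11.269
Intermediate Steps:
r(o, H) = 36 (r(o, H) = (-6)**2 = 36)
Q(U, u) = 1
z(x) = 91 (z(x) = 7 + 84 = 91)
sqrt(z(Q(12, 12)) + r(-28, j)) = sqrt(91 + 36) = sqrt(127)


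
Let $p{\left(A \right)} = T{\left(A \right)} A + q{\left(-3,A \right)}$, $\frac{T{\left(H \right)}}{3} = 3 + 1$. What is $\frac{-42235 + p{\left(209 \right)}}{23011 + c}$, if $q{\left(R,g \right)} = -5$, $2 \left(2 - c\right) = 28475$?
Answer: $- \frac{79464}{17551} \approx -4.5276$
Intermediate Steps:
$c = - \frac{28471}{2}$ ($c = 2 - \frac{28475}{2} = - \frac{28471}{2} \approx -14236.0$)
$T{\left(H \right)} = 12$ ($T{\left(H \right)} = 3 \left(3 + 1\right) = 3 \cdot 4 = 12$)
$p{\left(A \right)} = -5 + 12 A$ ($p{\left(A \right)} = 12 A - 5 = -5 + 12 A$)
$\frac{-42235 + p{\left(209 \right)}}{23011 + c} = \frac{-42235 + \left(-5 + 12 \cdot 209\right)}{23011 - \frac{28471}{2}} = \frac{-42235 + \left(-5 + 2508\right)}{\frac{17551}{2}} = \left(-42235 + 2503\right) \frac{2}{17551} = \left(-39732\right) \frac{2}{17551} = - \frac{79464}{17551}$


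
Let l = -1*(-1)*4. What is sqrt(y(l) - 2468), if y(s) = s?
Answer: 4*I*sqrt(154) ≈ 49.639*I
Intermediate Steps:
l = 4 (l = 1*4 = 4)
sqrt(y(l) - 2468) = sqrt(4 - 2468) = sqrt(-2464) = 4*I*sqrt(154)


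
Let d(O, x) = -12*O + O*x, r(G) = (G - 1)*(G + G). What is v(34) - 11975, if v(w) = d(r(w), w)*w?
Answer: 1666537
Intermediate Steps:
r(G) = 2*G*(-1 + G) (r(G) = (-1 + G)*(2*G) = 2*G*(-1 + G))
v(w) = 2*w²*(-1 + w)*(-12 + w) (v(w) = ((2*w*(-1 + w))*(-12 + w))*w = (2*w*(-1 + w)*(-12 + w))*w = 2*w²*(-1 + w)*(-12 + w))
v(34) - 11975 = 2*34²*(-1 + 34)*(-12 + 34) - 11975 = 2*1156*33*22 - 11975 = 1678512 - 11975 = 1666537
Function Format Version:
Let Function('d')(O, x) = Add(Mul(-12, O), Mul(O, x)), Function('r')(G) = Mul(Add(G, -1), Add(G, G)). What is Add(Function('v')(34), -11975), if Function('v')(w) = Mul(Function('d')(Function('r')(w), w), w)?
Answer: 1666537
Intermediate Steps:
Function('r')(G) = Mul(2, G, Add(-1, G)) (Function('r')(G) = Mul(Add(-1, G), Mul(2, G)) = Mul(2, G, Add(-1, G)))
Function('v')(w) = Mul(2, Pow(w, 2), Add(-1, w), Add(-12, w)) (Function('v')(w) = Mul(Mul(Mul(2, w, Add(-1, w)), Add(-12, w)), w) = Mul(Mul(2, w, Add(-1, w), Add(-12, w)), w) = Mul(2, Pow(w, 2), Add(-1, w), Add(-12, w)))
Add(Function('v')(34), -11975) = Add(Mul(2, Pow(34, 2), Add(-1, 34), Add(-12, 34)), -11975) = Add(Mul(2, 1156, 33, 22), -11975) = Add(1678512, -11975) = 1666537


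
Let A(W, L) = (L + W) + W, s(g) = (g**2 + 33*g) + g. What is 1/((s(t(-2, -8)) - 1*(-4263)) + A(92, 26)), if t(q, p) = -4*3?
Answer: 1/4209 ≈ 0.00023759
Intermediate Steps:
t(q, p) = -12
s(g) = g**2 + 34*g
A(W, L) = L + 2*W
1/((s(t(-2, -8)) - 1*(-4263)) + A(92, 26)) = 1/((-12*(34 - 12) - 1*(-4263)) + (26 + 2*92)) = 1/((-12*22 + 4263) + (26 + 184)) = 1/((-264 + 4263) + 210) = 1/(3999 + 210) = 1/4209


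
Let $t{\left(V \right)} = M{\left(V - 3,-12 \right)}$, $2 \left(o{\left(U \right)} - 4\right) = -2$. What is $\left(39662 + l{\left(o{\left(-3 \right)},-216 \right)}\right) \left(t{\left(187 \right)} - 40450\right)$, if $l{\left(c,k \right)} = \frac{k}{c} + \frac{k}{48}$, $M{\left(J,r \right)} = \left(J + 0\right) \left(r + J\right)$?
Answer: $-348431571$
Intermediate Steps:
$o{\left(U \right)} = 3$ ($o{\left(U \right)} = 4 + \frac{1}{2} \left(-2\right) = 4 - 1 = 3$)
$M{\left(J,r \right)} = J \left(J + r\right)$
$t{\left(V \right)} = \left(-15 + V\right) \left(-3 + V\right)$ ($t{\left(V \right)} = \left(V - 3\right) \left(\left(V - 3\right) - 12\right) = \left(-3 + V\right) \left(\left(-3 + V\right) - 12\right) = \left(-3 + V\right) \left(-15 + V\right) = \left(-15 + V\right) \left(-3 + V\right)$)
$l{\left(c,k \right)} = \frac{k}{48} + \frac{k}{c}$ ($l{\left(c,k \right)} = \frac{k}{c} + k \frac{1}{48} = \frac{k}{c} + \frac{k}{48} = \frac{k}{48} + \frac{k}{c}$)
$\left(39662 + l{\left(o{\left(-3 \right)},-216 \right)}\right) \left(t{\left(187 \right)} - 40450\right) = \left(39662 + \left(\frac{1}{48} \left(-216\right) - \frac{216}{3}\right)\right) \left(\left(-15 + 187\right) \left(-3 + 187\right) - 40450\right) = \left(39662 - \frac{153}{2}\right) \left(172 \cdot 184 - 40450\right) = \left(39662 - \frac{153}{2}\right) \left(31648 - 40450\right) = \left(39662 - \frac{153}{2}\right) \left(-8802\right) = \frac{79171}{2} \left(-8802\right) = -348431571$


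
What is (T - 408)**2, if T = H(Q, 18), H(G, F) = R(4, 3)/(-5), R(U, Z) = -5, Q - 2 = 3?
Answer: 165649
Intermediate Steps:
Q = 5 (Q = 2 + 3 = 5)
H(G, F) = 1 (H(G, F) = -5/(-5) = -5*(-1/5) = 1)
T = 1
(T - 408)**2 = (1 - 408)**2 = (-407)**2 = 165649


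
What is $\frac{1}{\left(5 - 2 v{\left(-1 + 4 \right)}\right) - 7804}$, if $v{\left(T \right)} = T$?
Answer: $- \frac{1}{7805} \approx -0.00012812$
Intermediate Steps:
$\frac{1}{\left(5 - 2 v{\left(-1 + 4 \right)}\right) - 7804} = \frac{1}{\left(5 - 2 \left(-1 + 4\right)\right) - 7804} = \frac{1}{\left(5 - 6\right) - 7804} = \frac{1}{-1 - 7804} = \frac{1}{-7805} = - \frac{1}{7805}$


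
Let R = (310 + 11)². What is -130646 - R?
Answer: -233687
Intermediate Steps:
R = 103041 (R = 321² = 103041)
-130646 - R = -130646 - 1*103041 = -130646 - 103041 = -233687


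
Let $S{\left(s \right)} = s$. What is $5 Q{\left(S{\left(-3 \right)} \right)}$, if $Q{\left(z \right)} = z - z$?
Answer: $0$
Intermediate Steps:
$Q{\left(z \right)} = 0$
$5 Q{\left(S{\left(-3 \right)} \right)} = 5 \cdot 0 = 0$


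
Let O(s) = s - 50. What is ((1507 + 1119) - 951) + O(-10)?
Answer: 1615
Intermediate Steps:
O(s) = -50 + s
((1507 + 1119) - 951) + O(-10) = ((1507 + 1119) - 951) + (-50 - 10) = (2626 - 951) - 60 = 1675 - 60 = 1615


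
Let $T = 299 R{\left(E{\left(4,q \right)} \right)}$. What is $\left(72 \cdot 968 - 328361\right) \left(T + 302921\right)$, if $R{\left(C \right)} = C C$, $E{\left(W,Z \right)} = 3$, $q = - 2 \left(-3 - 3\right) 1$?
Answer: $-79051127980$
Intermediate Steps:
$q = 12$ ($q = \left(-2\right) \left(-6\right) 1 = 12 \cdot 1 = 12$)
$R{\left(C \right)} = C^{2}$
$T = 2691$ ($T = 299 \cdot 3^{2} = 299 \cdot 9 = 2691$)
$\left(72 \cdot 968 - 328361\right) \left(T + 302921\right) = \left(72 \cdot 968 - 328361\right) \left(2691 + 302921\right) = \left(69696 - 328361\right) 305612 = \left(-258665\right) 305612 = -79051127980$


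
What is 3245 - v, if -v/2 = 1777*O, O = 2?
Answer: 10353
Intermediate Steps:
v = -7108 (v = -3554*2 = -2*3554 = -7108)
3245 - v = 3245 - 1*(-7108) = 3245 + 7108 = 10353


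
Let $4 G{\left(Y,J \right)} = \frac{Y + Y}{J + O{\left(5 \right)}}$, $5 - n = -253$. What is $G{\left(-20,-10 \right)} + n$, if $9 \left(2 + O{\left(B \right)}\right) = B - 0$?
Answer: $\frac{26664}{103} \approx 258.87$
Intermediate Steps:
$O{\left(B \right)} = -2 + \frac{B}{9}$ ($O{\left(B \right)} = -2 + \frac{B - 0}{9} = -2 + \frac{B + 0}{9} = -2 + \frac{B}{9}$)
$n = 258$ ($n = 5 - -253 = 5 + 253 = 258$)
$G{\left(Y,J \right)} = \frac{Y}{2 \left(- \frac{13}{9} + J\right)}$ ($G{\left(Y,J \right)} = \frac{\left(Y + Y\right) \frac{1}{J + \left(-2 + \frac{1}{9} \cdot 5\right)}}{4} = \frac{2 Y \frac{1}{J + \left(-2 + \frac{5}{9}\right)}}{4} = \frac{2 Y \frac{1}{J - \frac{13}{9}}}{4} = \frac{2 Y \frac{1}{- \frac{13}{9} + J}}{4} = \frac{Y}{2 \left(- \frac{13}{9} + J\right)}$)
$G{\left(-20,-10 \right)} + n = \frac{9}{2} \left(-20\right) \frac{1}{-13 + 9 \left(-10\right)} + 258 = \frac{9}{2} \left(-20\right) \frac{1}{-13 - 90} + 258 = \frac{9}{2} \left(-20\right) \frac{1}{-103} + 258 = \frac{9}{2} \left(-20\right) \left(- \frac{1}{103}\right) + 258 = \frac{90}{103} + 258 = \frac{26664}{103}$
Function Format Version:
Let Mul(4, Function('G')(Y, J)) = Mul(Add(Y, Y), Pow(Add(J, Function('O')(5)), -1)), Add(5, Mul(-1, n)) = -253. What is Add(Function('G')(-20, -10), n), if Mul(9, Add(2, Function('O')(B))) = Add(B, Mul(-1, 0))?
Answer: Rational(26664, 103) ≈ 258.87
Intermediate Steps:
Function('O')(B) = Add(-2, Mul(Rational(1, 9), B)) (Function('O')(B) = Add(-2, Mul(Rational(1, 9), Add(B, Mul(-1, 0)))) = Add(-2, Mul(Rational(1, 9), Add(B, 0))) = Add(-2, Mul(Rational(1, 9), B)))
n = 258 (n = Add(5, Mul(-1, -253)) = Add(5, 253) = 258)
Function('G')(Y, J) = Mul(Rational(1, 2), Y, Pow(Add(Rational(-13, 9), J), -1)) (Function('G')(Y, J) = Mul(Rational(1, 4), Mul(Add(Y, Y), Pow(Add(J, Add(-2, Mul(Rational(1, 9), 5))), -1))) = Mul(Rational(1, 4), Mul(Mul(2, Y), Pow(Add(J, Add(-2, Rational(5, 9))), -1))) = Mul(Rational(1, 4), Mul(Mul(2, Y), Pow(Add(J, Rational(-13, 9)), -1))) = Mul(Rational(1, 4), Mul(Mul(2, Y), Pow(Add(Rational(-13, 9), J), -1))) = Mul(Rational(1, 4), Mul(2, Y, Pow(Add(Rational(-13, 9), J), -1))) = Mul(Rational(1, 2), Y, Pow(Add(Rational(-13, 9), J), -1)))
Add(Function('G')(-20, -10), n) = Add(Mul(Rational(9, 2), -20, Pow(Add(-13, Mul(9, -10)), -1)), 258) = Add(Mul(Rational(9, 2), -20, Pow(Add(-13, -90), -1)), 258) = Add(Mul(Rational(9, 2), -20, Pow(-103, -1)), 258) = Add(Mul(Rational(9, 2), -20, Rational(-1, 103)), 258) = Add(Rational(90, 103), 258) = Rational(26664, 103)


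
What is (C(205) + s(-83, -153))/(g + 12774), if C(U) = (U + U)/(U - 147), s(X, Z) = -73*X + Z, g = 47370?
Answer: 24497/249168 ≈ 0.098315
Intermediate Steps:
s(X, Z) = Z - 73*X
C(U) = 2*U/(-147 + U) (C(U) = (2*U)/(-147 + U) = 2*U/(-147 + U))
(C(205) + s(-83, -153))/(g + 12774) = (2*205/(-147 + 205) + (-153 - 73*(-83)))/(47370 + 12774) = (2*205/58 + (-153 + 6059))/60144 = (2*205*(1/58) + 5906)*(1/60144) = (205/29 + 5906)*(1/60144) = (171479/29)*(1/60144) = 24497/249168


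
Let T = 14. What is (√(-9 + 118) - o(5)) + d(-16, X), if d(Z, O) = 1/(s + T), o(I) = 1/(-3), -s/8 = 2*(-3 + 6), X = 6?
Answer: 31/102 + √109 ≈ 10.744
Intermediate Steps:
s = -48 (s = -16*(-3 + 6) = -16*3 = -8*6 = -48)
o(I) = -⅓
d(Z, O) = -1/34 (d(Z, O) = 1/(-48 + 14) = 1/(-34) = -1/34)
(√(-9 + 118) - o(5)) + d(-16, X) = (√(-9 + 118) - 1*(-⅓)) - 1/34 = (√109 + ⅓) - 1/34 = (⅓ + √109) - 1/34 = 31/102 + √109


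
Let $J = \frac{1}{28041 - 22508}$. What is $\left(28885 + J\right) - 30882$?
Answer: $- \frac{11049400}{5533} \approx -1997.0$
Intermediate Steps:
$J = \frac{1}{5533} \approx 0.00018073$
$\left(28885 + J\right) - 30882 = \left(28885 + \frac{1}{5533}\right) - 30882 = \frac{159820706}{5533} - 30882 = - \frac{11049400}{5533}$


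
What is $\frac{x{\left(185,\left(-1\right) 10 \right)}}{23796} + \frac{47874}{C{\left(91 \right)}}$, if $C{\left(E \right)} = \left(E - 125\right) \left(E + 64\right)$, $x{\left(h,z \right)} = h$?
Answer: $- \frac{569117377}{62702460} \approx -9.0765$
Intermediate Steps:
$C{\left(E \right)} = \left(-125 + E\right) \left(64 + E\right)$
$\frac{x{\left(185,\left(-1\right) 10 \right)}}{23796} + \frac{47874}{C{\left(91 \right)}} = \frac{185}{23796} + \frac{47874}{-8000 + 91^{2} - 5551} = 185 \cdot \frac{1}{23796} + \frac{47874}{-8000 + 8281 - 5551} = \frac{185}{23796} + \frac{47874}{-5270} = \frac{185}{23796} + 47874 \left(- \frac{1}{5270}\right) = \frac{185}{23796} - \frac{23937}{2635} = - \frac{569117377}{62702460}$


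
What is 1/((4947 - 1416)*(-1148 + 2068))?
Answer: 1/3248520 ≈ 3.0783e-7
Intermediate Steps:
1/((4947 - 1416)*(-1148 + 2068)) = 1/(3531*920) = 1/3248520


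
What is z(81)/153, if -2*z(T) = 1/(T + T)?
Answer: -1/49572 ≈ -2.0173e-5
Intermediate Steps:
z(T) = -1/(4*T) (z(T) = -1/(2*(T + T)) = -1/(2*T)/2 = -1/(4*T))
z(81)/153 = -¼/81/153 = -¼*1/81*(1/153) = -1/324*1/153 = -1/49572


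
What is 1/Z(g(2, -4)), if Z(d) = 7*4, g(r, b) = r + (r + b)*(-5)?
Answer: 1/28 ≈ 0.035714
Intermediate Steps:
g(r, b) = -5*b - 4*r (g(r, b) = r + (b + r)*(-5) = r + (-5*b - 5*r) = -5*b - 4*r)
Z(d) = 28
1/Z(g(2, -4)) = 1/28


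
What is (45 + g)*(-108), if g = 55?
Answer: -10800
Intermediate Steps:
(45 + g)*(-108) = (45 + 55)*(-108) = 100*(-108) = -10800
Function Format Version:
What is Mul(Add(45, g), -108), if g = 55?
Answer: -10800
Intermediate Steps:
Mul(Add(45, g), -108) = Mul(Add(45, 55), -108) = Mul(100, -108) = -10800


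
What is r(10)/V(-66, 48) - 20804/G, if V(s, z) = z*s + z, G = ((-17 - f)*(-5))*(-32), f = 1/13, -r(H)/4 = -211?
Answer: 847741/115440 ≈ 7.3436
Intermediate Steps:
r(H) = 844 (r(H) = -4*(-211) = 844)
f = 1/13 ≈ 0.076923
G = -35520/13 (G = ((-17 - 1*1/13)*(-5))*(-32) = ((-17 - 1/13)*(-5))*(-32) = -222/13*(-5)*(-32) = (1110/13)*(-32) = -35520/13 ≈ -2732.3)
V(s, z) = z + s*z (V(s, z) = s*z + z = z + s*z)
r(10)/V(-66, 48) - 20804/G = 844/((48*(1 - 66))) - 20804/(-35520/13) = 844/((48*(-65))) - 20804*(-13/35520) = 844/(-3120) + 67613/8880 = 844*(-1/3120) + 67613/8880 = -211/780 + 67613/8880 = 847741/115440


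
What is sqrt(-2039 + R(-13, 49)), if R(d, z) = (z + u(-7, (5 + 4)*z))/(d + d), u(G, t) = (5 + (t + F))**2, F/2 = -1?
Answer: I*sqrt(6505174)/26 ≈ 98.097*I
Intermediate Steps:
F = -2 (F = 2*(-1) = -2)
u(G, t) = (3 + t)**2 (u(G, t) = (5 + (t - 2))**2 = (5 + (-2 + t))**2 = (3 + t)**2)
R(d, z) = (z + (3 + 9*z)**2)/(2*d) (R(d, z) = (z + (3 + (5 + 4)*z)**2)/(d + d) = (z + (3 + 9*z)**2)/((2*d)) = (z + (3 + 9*z)**2)*(1/(2*d)) = (z + (3 + 9*z)**2)/(2*d))
sqrt(-2039 + R(-13, 49)) = sqrt(-2039 + (1/2)*(49 + 9*(1 + 3*49)**2)/(-13)) = sqrt(-2039 + (1/2)*(-1/13)*(49 + 9*(1 + 147)**2)) = sqrt(-2039 + (1/2)*(-1/13)*(49 + 9*148**2)) = sqrt(-2039 + (1/2)*(-1/13)*(49 + 9*21904)) = sqrt(-2039 + (1/2)*(-1/13)*(49 + 197136)) = sqrt(-2039 + (1/2)*(-1/13)*197185) = sqrt(-2039 - 197185/26) = sqrt(-250199/26) = I*sqrt(6505174)/26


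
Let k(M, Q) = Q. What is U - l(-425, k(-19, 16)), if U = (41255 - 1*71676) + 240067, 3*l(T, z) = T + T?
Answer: 629788/3 ≈ 2.0993e+5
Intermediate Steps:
l(T, z) = 2*T/3 (l(T, z) = (T + T)/3 = (2*T)/3 = 2*T/3)
U = 209646 (U = (41255 - 71676) + 240067 = -30421 + 240067 = 209646)
U - l(-425, k(-19, 16)) = 209646 - 2*(-425)/3 = 209646 - 1*(-850/3) = 209646 + 850/3 = 629788/3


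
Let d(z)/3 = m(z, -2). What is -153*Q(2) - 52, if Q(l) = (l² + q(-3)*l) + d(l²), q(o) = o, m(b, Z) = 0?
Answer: 254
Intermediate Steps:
d(z) = 0 (d(z) = 3*0 = 0)
Q(l) = l² - 3*l (Q(l) = (l² - 3*l) + 0 = l² - 3*l)
-153*Q(2) - 52 = -306*(-3 + 2) - 52 = -306*(-1) - 52 = -153*(-2) - 52 = 306 - 52 = 254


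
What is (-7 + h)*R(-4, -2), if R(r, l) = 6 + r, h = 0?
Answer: -14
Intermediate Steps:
(-7 + h)*R(-4, -2) = (-7 + 0)*(6 - 4) = -7*2 = -14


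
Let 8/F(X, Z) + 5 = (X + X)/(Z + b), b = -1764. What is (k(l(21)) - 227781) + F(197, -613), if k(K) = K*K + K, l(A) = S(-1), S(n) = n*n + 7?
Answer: -2796057827/12279 ≈ -2.2771e+5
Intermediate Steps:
S(n) = 7 + n² (S(n) = n² + 7 = 7 + n²)
l(A) = 8 (l(A) = 7 + (-1)² = 7 + 1 = 8)
k(K) = K + K² (k(K) = K² + K = K + K²)
F(X, Z) = 8/(-5 + 2*X/(-1764 + Z)) (F(X, Z) = 8/(-5 + (X + X)/(Z - 1764)) = 8/(-5 + (2*X)/(-1764 + Z)) = 8/(-5 + 2*X/(-1764 + Z)))
(k(l(21)) - 227781) + F(197, -613) = (8*(1 + 8) - 227781) + 8*(-1764 - 613)/(8820 - 5*(-613) + 2*197) = (8*9 - 227781) + 8*(-2377)/(8820 + 3065 + 394) = (72 - 227781) + 8*(-2377)/12279 = -227709 + 8*(1/12279)*(-2377) = -227709 - 19016/12279 = -2796057827/12279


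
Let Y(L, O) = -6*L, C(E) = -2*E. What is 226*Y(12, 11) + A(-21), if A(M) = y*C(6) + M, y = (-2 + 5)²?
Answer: -16401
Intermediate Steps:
y = 9 (y = 3² = 9)
A(M) = -108 + M (A(M) = 9*(-2*6) + M = 9*(-12) + M = -108 + M)
226*Y(12, 11) + A(-21) = 226*(-6*12) + (-108 - 21) = 226*(-72) - 129 = -16272 - 129 = -16401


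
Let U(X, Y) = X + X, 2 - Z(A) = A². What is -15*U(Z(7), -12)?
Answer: 1410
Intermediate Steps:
Z(A) = 2 - A²
U(X, Y) = 2*X
-15*U(Z(7), -12) = -30*(2 - 1*7²) = -30*(2 - 1*49) = -30*(2 - 49) = -30*(-47) = -15*(-94) = 1410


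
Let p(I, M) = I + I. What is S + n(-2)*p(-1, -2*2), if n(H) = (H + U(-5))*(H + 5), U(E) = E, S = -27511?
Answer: -27469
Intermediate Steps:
n(H) = (-5 + H)*(5 + H) (n(H) = (H - 5)*(H + 5) = (-5 + H)*(5 + H))
p(I, M) = 2*I
S + n(-2)*p(-1, -2*2) = -27511 + (-25 + (-2)²)*(2*(-1)) = -27511 + (-25 + 4)*(-2) = -27511 - 21*(-2) = -27511 + 42 = -27469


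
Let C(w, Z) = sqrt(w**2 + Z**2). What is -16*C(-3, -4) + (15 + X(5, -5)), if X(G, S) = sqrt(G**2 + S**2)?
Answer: -65 + 5*sqrt(2) ≈ -57.929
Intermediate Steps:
C(w, Z) = sqrt(Z**2 + w**2)
-16*C(-3, -4) + (15 + X(5, -5)) = -16*sqrt((-4)**2 + (-3)**2) + (15 + sqrt(5**2 + (-5)**2)) = -16*sqrt(16 + 9) + (15 + sqrt(25 + 25)) = -16*sqrt(25) + (15 + sqrt(50)) = -16*5 + (15 + 5*sqrt(2)) = -80 + (15 + 5*sqrt(2)) = -65 + 5*sqrt(2)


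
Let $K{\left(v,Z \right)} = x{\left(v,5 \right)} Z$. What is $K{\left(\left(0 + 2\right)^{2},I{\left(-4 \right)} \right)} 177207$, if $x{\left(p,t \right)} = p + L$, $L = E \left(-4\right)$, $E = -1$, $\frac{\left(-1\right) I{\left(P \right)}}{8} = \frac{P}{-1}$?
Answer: $-45364992$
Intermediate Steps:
$I{\left(P \right)} = 8 P$ ($I{\left(P \right)} = - 8 \frac{P}{-1} = - 8 P \left(-1\right) = - 8 \left(- P\right) = 8 P$)
$L = 4$ ($L = \left(-1\right) \left(-4\right) = 4$)
$x{\left(p,t \right)} = 4 + p$ ($x{\left(p,t \right)} = p + 4 = 4 + p$)
$K{\left(v,Z \right)} = Z \left(4 + v\right)$ ($K{\left(v,Z \right)} = \left(4 + v\right) Z = Z \left(4 + v\right)$)
$K{\left(\left(0 + 2\right)^{2},I{\left(-4 \right)} \right)} 177207 = 8 \left(-4\right) \left(4 + \left(0 + 2\right)^{2}\right) 177207 = - 32 \left(4 + 2^{2}\right) 177207 = - 32 \left(4 + 4\right) 177207 = \left(-32\right) 8 \cdot 177207 = \left(-256\right) 177207 = -45364992$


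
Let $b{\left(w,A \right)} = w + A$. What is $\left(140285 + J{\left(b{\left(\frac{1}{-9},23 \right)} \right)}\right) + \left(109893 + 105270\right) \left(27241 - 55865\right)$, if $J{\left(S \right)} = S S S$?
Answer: $- \frac{4489672934467}{729} \approx -6.1587 \cdot 10^{9}$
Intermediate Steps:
$b{\left(w,A \right)} = A + w$
$J{\left(S \right)} = S^{3}$ ($J{\left(S \right)} = S^{2} S = S^{3}$)
$\left(140285 + J{\left(b{\left(\frac{1}{-9},23 \right)} \right)}\right) + \left(109893 + 105270\right) \left(27241 - 55865\right) = \left(140285 + \left(23 + \frac{1}{-9}\right)^{3}\right) + \left(109893 + 105270\right) \left(27241 - 55865\right) = \left(140285 + \left(23 - \frac{1}{9}\right)^{3}\right) + 215163 \left(-28624\right) = \left(140285 + \left(\frac{206}{9}\right)^{3}\right) - 6158825712 = \left(140285 + \frac{8741816}{729}\right) - 6158825712 = \frac{111009581}{729} - 6158825712 = - \frac{4489672934467}{729}$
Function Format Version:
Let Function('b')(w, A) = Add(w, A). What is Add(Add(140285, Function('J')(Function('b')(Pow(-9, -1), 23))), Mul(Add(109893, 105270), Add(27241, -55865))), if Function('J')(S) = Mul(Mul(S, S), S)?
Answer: Rational(-4489672934467, 729) ≈ -6.1587e+9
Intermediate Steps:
Function('b')(w, A) = Add(A, w)
Function('J')(S) = Pow(S, 3) (Function('J')(S) = Mul(Pow(S, 2), S) = Pow(S, 3))
Add(Add(140285, Function('J')(Function('b')(Pow(-9, -1), 23))), Mul(Add(109893, 105270), Add(27241, -55865))) = Add(Add(140285, Pow(Add(23, Pow(-9, -1)), 3)), Mul(Add(109893, 105270), Add(27241, -55865))) = Add(Add(140285, Pow(Add(23, Rational(-1, 9)), 3)), Mul(215163, -28624)) = Add(Add(140285, Pow(Rational(206, 9), 3)), -6158825712) = Add(Add(140285, Rational(8741816, 729)), -6158825712) = Add(Rational(111009581, 729), -6158825712) = Rational(-4489672934467, 729)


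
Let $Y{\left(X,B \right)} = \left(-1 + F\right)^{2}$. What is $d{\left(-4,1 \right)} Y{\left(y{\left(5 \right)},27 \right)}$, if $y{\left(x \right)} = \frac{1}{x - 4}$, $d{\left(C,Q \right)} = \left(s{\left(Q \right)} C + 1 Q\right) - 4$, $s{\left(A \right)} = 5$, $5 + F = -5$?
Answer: $-2783$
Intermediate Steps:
$F = -10$ ($F = -5 - 5 = -10$)
$d{\left(C,Q \right)} = -4 + Q + 5 C$ ($d{\left(C,Q \right)} = \left(5 C + 1 Q\right) - 4 = \left(5 C + Q\right) - 4 = \left(Q + 5 C\right) - 4 = -4 + Q + 5 C$)
$y{\left(x \right)} = \frac{1}{-4 + x}$
$Y{\left(X,B \right)} = 121$ ($Y{\left(X,B \right)} = \left(-1 - 10\right)^{2} = \left(-11\right)^{2} = 121$)
$d{\left(-4,1 \right)} Y{\left(y{\left(5 \right)},27 \right)} = \left(-4 + 1 + 5 \left(-4\right)\right) 121 = \left(-4 + 1 - 20\right) 121 = \left(-23\right) 121 = -2783$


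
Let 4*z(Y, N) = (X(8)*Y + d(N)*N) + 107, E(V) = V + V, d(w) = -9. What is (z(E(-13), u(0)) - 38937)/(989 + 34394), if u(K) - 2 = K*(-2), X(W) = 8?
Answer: -155867/141532 ≈ -1.1013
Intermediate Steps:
u(K) = 2 - 2*K (u(K) = 2 + K*(-2) = 2 - 2*K)
E(V) = 2*V
z(Y, N) = 107/4 + 2*Y - 9*N/4 (z(Y, N) = ((8*Y - 9*N) + 107)/4 = ((-9*N + 8*Y) + 107)/4 = (107 - 9*N + 8*Y)/4 = 107/4 + 2*Y - 9*N/4)
(z(E(-13), u(0)) - 38937)/(989 + 34394) = ((107/4 + 2*(2*(-13)) - 9*(2 - 2*0)/4) - 38937)/(989 + 34394) = ((107/4 + 2*(-26) - 9*(2 + 0)/4) - 38937)/35383 = ((107/4 - 52 - 9/4*2) - 38937)*(1/35383) = ((107/4 - 52 - 9/2) - 38937)*(1/35383) = (-119/4 - 38937)*(1/35383) = -155867/4*1/35383 = -155867/141532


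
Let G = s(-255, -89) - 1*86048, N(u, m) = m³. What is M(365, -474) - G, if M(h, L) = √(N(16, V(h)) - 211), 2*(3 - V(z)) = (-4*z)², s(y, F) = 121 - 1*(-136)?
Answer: 85791 + 4*I*√75666474185876049 ≈ 85791.0 + 1.1003e+9*I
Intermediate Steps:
s(y, F) = 257 (s(y, F) = 121 + 136 = 257)
V(z) = 3 - 8*z² (V(z) = 3 - 16*z²/2 = 3 - 8*z²)
M(h, L) = √(-211 + (3 - 8*h²)³) (M(h, L) = √((3 - 8*h²)³ - 211) = √(-211 + (3 - 8*h²)³))
G = -85791 (G = 257 - 1*86048 = 257 - 86048 = -85791)
M(365, -474) - G = √(-211 - (-3 + 8*365²)³) - 1*(-85791) = √(-211 - (-3 + 8*133225)³) + 85791 = √(-211 - (-3 + 1065800)³) + 85791 = √(-211 - 1*1065797³) + 85791 = √(-211 - 1*1210663586974016573) + 85791 = √(-211 - 1210663586974016573) + 85791 = √(-1210663586974016784) + 85791 = 4*I*√75666474185876049 + 85791 = 85791 + 4*I*√75666474185876049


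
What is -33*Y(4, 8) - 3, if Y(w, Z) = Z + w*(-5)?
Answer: 393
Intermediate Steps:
Y(w, Z) = Z - 5*w
-33*Y(4, 8) - 3 = -33*(8 - 5*4) - 3 = -33*(8 - 20) - 3 = -33*(-12) - 3 = 396 - 3 = 393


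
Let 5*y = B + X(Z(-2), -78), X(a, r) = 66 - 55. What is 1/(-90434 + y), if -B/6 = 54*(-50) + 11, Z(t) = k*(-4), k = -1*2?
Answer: -1/87205 ≈ -1.1467e-5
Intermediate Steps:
k = -2
Z(t) = 8 (Z(t) = -2*(-4) = 8)
X(a, r) = 11
B = 16134 (B = -6*(54*(-50) + 11) = -6*(-2700 + 11) = -6*(-2689) = 16134)
y = 3229 (y = (16134 + 11)/5 = (1/5)*16145 = 3229)
1/(-90434 + y) = 1/(-90434 + 3229) = 1/(-87205) = -1/87205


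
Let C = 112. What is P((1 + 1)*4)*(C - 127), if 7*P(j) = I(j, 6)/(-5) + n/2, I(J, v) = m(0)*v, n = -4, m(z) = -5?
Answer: -60/7 ≈ -8.5714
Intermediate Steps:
I(J, v) = -5*v
P(j) = 4/7 (P(j) = (-5*6/(-5) - 4/2)/7 = (-30*(-1/5) - 4*1/2)/7 = (6 - 2)/7 = (1/7)*4 = 4/7)
P((1 + 1)*4)*(C - 127) = 4*(112 - 127)/7 = (4/7)*(-15) = -60/7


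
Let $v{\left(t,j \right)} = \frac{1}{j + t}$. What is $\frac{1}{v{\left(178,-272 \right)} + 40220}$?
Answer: $\frac{94}{3780679} \approx 2.4863 \cdot 10^{-5}$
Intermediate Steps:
$\frac{1}{v{\left(178,-272 \right)} + 40220} = \frac{1}{\frac{1}{-272 + 178} + 40220} = \frac{1}{\frac{1}{-94} + 40220} = \frac{1}{- \frac{1}{94} + 40220} = \frac{1}{\frac{3780679}{94}} = \frac{94}{3780679}$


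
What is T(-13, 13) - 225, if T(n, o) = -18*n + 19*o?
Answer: 256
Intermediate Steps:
T(-13, 13) - 225 = (-18*(-13) + 19*13) - 225 = (234 + 247) - 225 = 481 - 225 = 256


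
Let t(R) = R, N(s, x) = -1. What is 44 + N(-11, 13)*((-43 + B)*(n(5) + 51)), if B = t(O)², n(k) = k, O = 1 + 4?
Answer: 1052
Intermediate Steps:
O = 5
B = 25 (B = 5² = 25)
44 + N(-11, 13)*((-43 + B)*(n(5) + 51)) = 44 - (-43 + 25)*(5 + 51) = 44 - (-18)*56 = 44 - 1*(-1008) = 44 + 1008 = 1052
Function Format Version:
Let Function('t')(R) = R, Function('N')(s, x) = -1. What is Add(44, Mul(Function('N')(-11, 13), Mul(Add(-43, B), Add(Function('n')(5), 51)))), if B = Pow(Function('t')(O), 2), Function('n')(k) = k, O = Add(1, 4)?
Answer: 1052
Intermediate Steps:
O = 5
B = 25 (B = Pow(5, 2) = 25)
Add(44, Mul(Function('N')(-11, 13), Mul(Add(-43, B), Add(Function('n')(5), 51)))) = Add(44, Mul(-1, Mul(Add(-43, 25), Add(5, 51)))) = Add(44, Mul(-1, Mul(-18, 56))) = Add(44, Mul(-1, -1008)) = Add(44, 1008) = 1052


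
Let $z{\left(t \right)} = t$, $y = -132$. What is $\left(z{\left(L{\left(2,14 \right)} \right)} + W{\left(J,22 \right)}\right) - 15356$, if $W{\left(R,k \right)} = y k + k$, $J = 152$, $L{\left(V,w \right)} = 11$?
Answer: $-18227$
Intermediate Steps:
$W{\left(R,k \right)} = - 131 k$ ($W{\left(R,k \right)} = - 132 k + k = - 131 k$)
$\left(z{\left(L{\left(2,14 \right)} \right)} + W{\left(J,22 \right)}\right) - 15356 = \left(11 - 2882\right) - 15356 = -2871 - 15356 = -18227$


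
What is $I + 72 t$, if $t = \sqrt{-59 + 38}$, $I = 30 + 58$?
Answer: $88 + 72 i \sqrt{21} \approx 88.0 + 329.95 i$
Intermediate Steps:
$I = 88$
$t = i \sqrt{21}$ ($t = \sqrt{-21} = i \sqrt{21} \approx 4.5826 i$)
$I + 72 t = 88 + 72 i \sqrt{21}$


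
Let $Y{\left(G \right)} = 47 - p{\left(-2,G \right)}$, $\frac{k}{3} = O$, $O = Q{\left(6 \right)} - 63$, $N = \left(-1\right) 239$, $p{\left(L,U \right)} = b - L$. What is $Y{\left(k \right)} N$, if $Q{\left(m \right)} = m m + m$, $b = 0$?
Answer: $-10755$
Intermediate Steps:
$p{\left(L,U \right)} = - L$ ($p{\left(L,U \right)} = 0 - L = - L$)
$N = -239$
$Q{\left(m \right)} = m + m^{2}$ ($Q{\left(m \right)} = m^{2} + m = m + m^{2}$)
$O = -21$ ($O = 6 \left(1 + 6\right) - 63 = 6 \cdot 7 - 63 = 42 - 63 = -21$)
$k = -63$ ($k = 3 \left(-21\right) = -63$)
$Y{\left(G \right)} = 45$ ($Y{\left(G \right)} = 47 - \left(-1\right) \left(-2\right) = 47 - 2 = 45$)
$Y{\left(k \right)} N = 45 \left(-239\right) = -10755$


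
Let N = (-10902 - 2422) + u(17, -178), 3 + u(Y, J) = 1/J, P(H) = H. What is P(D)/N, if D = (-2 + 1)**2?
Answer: -178/2372207 ≈ -7.5036e-5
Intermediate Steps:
D = 1 (D = (-1)**2 = 1)
u(Y, J) = -3 + 1/J
N = -2372207/178 (N = (-10902 - 2422) + (-3 + 1/(-178)) = -13324 + (-3 - 1/178) = -13324 - 535/178 = -2372207/178 ≈ -13327.)
P(D)/N = 1/(-2372207/178) = 1*(-178/2372207) = -178/2372207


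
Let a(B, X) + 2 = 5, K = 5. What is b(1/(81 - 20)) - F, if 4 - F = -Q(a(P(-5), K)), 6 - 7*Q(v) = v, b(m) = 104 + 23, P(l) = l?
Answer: 858/7 ≈ 122.57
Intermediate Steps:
b(m) = 127
a(B, X) = 3 (a(B, X) = -2 + 5 = 3)
Q(v) = 6/7 - v/7
F = 31/7 (F = 4 - (-1)*(6/7 - 1/7*3) = 4 - (-1)*(6/7 - 3/7) = 4 - (-1)*3/7 = 4 - 1*(-3/7) = 4 + 3/7 = 31/7 ≈ 4.4286)
b(1/(81 - 20)) - F = 127 - 1*31/7 = 127 - 31/7 = 858/7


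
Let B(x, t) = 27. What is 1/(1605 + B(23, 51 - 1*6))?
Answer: 1/1632 ≈ 0.00061275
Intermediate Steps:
1/(1605 + B(23, 51 - 1*6)) = 1/(1605 + 27) = 1/1632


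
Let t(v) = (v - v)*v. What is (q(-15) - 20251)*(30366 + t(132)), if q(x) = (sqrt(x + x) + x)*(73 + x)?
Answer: -641360286 + 1761228*I*sqrt(30) ≈ -6.4136e+8 + 9.6466e+6*I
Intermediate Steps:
t(v) = 0 (t(v) = 0*v = 0)
q(x) = (73 + x)*(x + sqrt(2)*sqrt(x)) (q(x) = (sqrt(2*x) + x)*(73 + x) = (sqrt(2)*sqrt(x) + x)*(73 + x) = (x + sqrt(2)*sqrt(x))*(73 + x) = (73 + x)*(x + sqrt(2)*sqrt(x)))
(q(-15) - 20251)*(30366 + t(132)) = (((-15)**2 + 73*(-15) + sqrt(2)*(-15)**(3/2) + 73*sqrt(2)*sqrt(-15)) - 20251)*(30366 + 0) = ((225 - 1095 + sqrt(2)*(-15*I*sqrt(15)) + 73*sqrt(2)*(I*sqrt(15))) - 20251)*30366 = ((225 - 1095 - 15*I*sqrt(30) + 73*I*sqrt(30)) - 20251)*30366 = ((-870 + 58*I*sqrt(30)) - 20251)*30366 = (-21121 + 58*I*sqrt(30))*30366 = -641360286 + 1761228*I*sqrt(30)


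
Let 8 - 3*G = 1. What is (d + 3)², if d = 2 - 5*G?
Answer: 400/9 ≈ 44.444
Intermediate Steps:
G = 7/3 (G = 8/3 - ⅓*1 = 8/3 - ⅓ = 7/3 ≈ 2.3333)
d = -29/3 (d = 2 - 35/3 = -29/3 ≈ -9.6667)
(d + 3)² = (-29/3 + 3)² = (-20/3)² = 400/9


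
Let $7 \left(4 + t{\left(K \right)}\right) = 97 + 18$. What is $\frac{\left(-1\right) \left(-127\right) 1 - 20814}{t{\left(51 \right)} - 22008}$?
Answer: $\frac{144809}{153969} \approx 0.94051$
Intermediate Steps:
$t{\left(K \right)} = \frac{87}{7}$ ($t{\left(K \right)} = -4 + \frac{97 + 18}{7} = -4 + \frac{1}{7} \cdot 115 = -4 + \frac{115}{7} = \frac{87}{7}$)
$\frac{\left(-1\right) \left(-127\right) 1 - 20814}{t{\left(51 \right)} - 22008} = \frac{\left(-1\right) \left(-127\right) 1 - 20814}{\frac{87}{7} - 22008} = \frac{127 \cdot 1 - 20814}{- \frac{153969}{7}} = \left(127 - 20814\right) \left(- \frac{7}{153969}\right) = \left(-20687\right) \left(- \frac{7}{153969}\right) = \frac{144809}{153969}$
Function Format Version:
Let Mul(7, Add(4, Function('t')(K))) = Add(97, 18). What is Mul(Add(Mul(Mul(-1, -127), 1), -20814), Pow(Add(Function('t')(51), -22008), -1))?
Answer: Rational(144809, 153969) ≈ 0.94051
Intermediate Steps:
Function('t')(K) = Rational(87, 7) (Function('t')(K) = Add(-4, Mul(Rational(1, 7), Add(97, 18))) = Add(-4, Mul(Rational(1, 7), 115)) = Add(-4, Rational(115, 7)) = Rational(87, 7))
Mul(Add(Mul(Mul(-1, -127), 1), -20814), Pow(Add(Function('t')(51), -22008), -1)) = Mul(Add(Mul(Mul(-1, -127), 1), -20814), Pow(Add(Rational(87, 7), -22008), -1)) = Mul(Add(Mul(127, 1), -20814), Pow(Rational(-153969, 7), -1)) = Mul(Add(127, -20814), Rational(-7, 153969)) = Mul(-20687, Rational(-7, 153969)) = Rational(144809, 153969)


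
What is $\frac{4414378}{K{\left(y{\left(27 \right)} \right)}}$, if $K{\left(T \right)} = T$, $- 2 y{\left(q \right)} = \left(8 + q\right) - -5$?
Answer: $- \frac{2207189}{10} \approx -2.2072 \cdot 10^{5}$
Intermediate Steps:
$y{\left(q \right)} = - \frac{13}{2} - \frac{q}{2}$ ($y{\left(q \right)} = - \frac{\left(8 + q\right) - -5}{2} = - \frac{\left(8 + q\right) + 5}{2} = - \frac{13 + q}{2} = - \frac{13}{2} - \frac{q}{2}$)
$\frac{4414378}{K{\left(y{\left(27 \right)} \right)}} = \frac{4414378}{- \frac{13}{2} - \frac{27}{2}} = \frac{4414378}{-20} = 4414378 \left(- \frac{1}{20}\right) = - \frac{2207189}{10}$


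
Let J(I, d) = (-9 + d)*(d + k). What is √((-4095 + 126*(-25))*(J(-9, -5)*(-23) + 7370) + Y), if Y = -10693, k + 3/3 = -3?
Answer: I*√32410333 ≈ 5693.0*I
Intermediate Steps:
k = -4 (k = -1 - 3 = -4)
J(I, d) = (-9 + d)*(-4 + d) (J(I, d) = (-9 + d)*(d - 4) = (-9 + d)*(-4 + d))
√((-4095 + 126*(-25))*(J(-9, -5)*(-23) + 7370) + Y) = √((-4095 + 126*(-25))*((36 + (-5)² - 13*(-5))*(-23) + 7370) - 10693) = √((-4095 - 3150)*((36 + 25 + 65)*(-23) + 7370) - 10693) = √(-7245*(126*(-23) + 7370) - 10693) = √(-7245*(-2898 + 7370) - 10693) = √(-7245*4472 - 10693) = √(-32399640 - 10693) = √(-32410333) = I*√32410333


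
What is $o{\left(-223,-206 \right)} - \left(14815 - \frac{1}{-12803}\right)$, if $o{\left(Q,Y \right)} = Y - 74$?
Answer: $- \frac{193261286}{12803} \approx -15095.0$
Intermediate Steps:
$o{\left(Q,Y \right)} = -74 + Y$
$o{\left(-223,-206 \right)} - \left(14815 - \frac{1}{-12803}\right) = \left(-74 - 206\right) - \left(14815 - \frac{1}{-12803}\right) = -280 - \frac{189676446}{12803} = - \frac{193261286}{12803}$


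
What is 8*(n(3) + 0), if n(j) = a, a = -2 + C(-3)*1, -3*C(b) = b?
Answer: -8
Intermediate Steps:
C(b) = -b/3
a = -1 (a = -2 - ⅓*(-3)*1 = -2 + 1*1 = -2 + 1 = -1)
n(j) = -1
8*(n(3) + 0) = 8*(-1 + 0) = 8*(-1) = -8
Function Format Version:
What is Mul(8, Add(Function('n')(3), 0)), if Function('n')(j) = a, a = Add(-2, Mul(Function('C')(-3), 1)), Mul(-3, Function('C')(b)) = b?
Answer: -8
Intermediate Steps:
Function('C')(b) = Mul(Rational(-1, 3), b)
a = -1 (a = Add(-2, Mul(Mul(Rational(-1, 3), -3), 1)) = Add(-2, Mul(1, 1)) = Add(-2, 1) = -1)
Function('n')(j) = -1
Mul(8, Add(Function('n')(3), 0)) = Mul(8, Add(-1, 0)) = Mul(8, -1) = -8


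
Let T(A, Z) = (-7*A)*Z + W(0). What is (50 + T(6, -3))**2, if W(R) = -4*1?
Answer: 29584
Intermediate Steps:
W(R) = -4
T(A, Z) = -4 - 7*A*Z (T(A, Z) = (-7*A)*Z - 4 = -7*A*Z - 4 = -4 - 7*A*Z)
(50 + T(6, -3))**2 = (50 + (-4 - 7*6*(-3)))**2 = (50 + (-4 + 126))**2 = (50 + 122)**2 = 172**2 = 29584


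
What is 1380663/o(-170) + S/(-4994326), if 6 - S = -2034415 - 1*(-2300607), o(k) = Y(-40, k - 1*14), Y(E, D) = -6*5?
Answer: -1149245522093/24971630 ≈ -46022.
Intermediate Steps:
Y(E, D) = -30
o(k) = -30
S = -266186 (S = 6 - (-2034415 - 1*(-2300607)) = 6 - (-2034415 + 2300607) = 6 - 1*266192 = 6 - 266192 = -266186)
1380663/o(-170) + S/(-4994326) = 1380663/(-30) - 266186/(-4994326) = 1380663*(-1/30) - 266186*(-1/4994326) = -460221/10 + 133093/2497163 = -1149245522093/24971630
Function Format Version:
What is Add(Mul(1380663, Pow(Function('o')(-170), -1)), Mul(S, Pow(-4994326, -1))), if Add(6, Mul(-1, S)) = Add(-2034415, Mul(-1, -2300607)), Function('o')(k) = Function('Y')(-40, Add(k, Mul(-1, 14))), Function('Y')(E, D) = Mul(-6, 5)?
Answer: Rational(-1149245522093, 24971630) ≈ -46022.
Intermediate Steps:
Function('Y')(E, D) = -30
Function('o')(k) = -30
S = -266186 (S = Add(6, Mul(-1, Add(-2034415, Mul(-1, -2300607)))) = Add(6, Mul(-1, Add(-2034415, 2300607))) = Add(6, Mul(-1, 266192)) = Add(6, -266192) = -266186)
Add(Mul(1380663, Pow(Function('o')(-170), -1)), Mul(S, Pow(-4994326, -1))) = Add(Mul(1380663, Pow(-30, -1)), Mul(-266186, Pow(-4994326, -1))) = Add(Mul(1380663, Rational(-1, 30)), Mul(-266186, Rational(-1, 4994326))) = Add(Rational(-460221, 10), Rational(133093, 2497163)) = Rational(-1149245522093, 24971630)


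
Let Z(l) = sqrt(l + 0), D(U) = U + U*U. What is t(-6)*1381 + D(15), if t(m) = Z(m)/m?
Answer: 240 - 1381*I*sqrt(6)/6 ≈ 240.0 - 563.79*I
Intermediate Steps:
D(U) = U + U**2
Z(l) = sqrt(l)
t(m) = 1/sqrt(m) (t(m) = sqrt(m)/m = 1/sqrt(m))
t(-6)*1381 + D(15) = 1381/sqrt(-6) + 15*(1 + 15) = -I*sqrt(6)/6*1381 + 15*16 = -1381*I*sqrt(6)/6 + 240 = 240 - 1381*I*sqrt(6)/6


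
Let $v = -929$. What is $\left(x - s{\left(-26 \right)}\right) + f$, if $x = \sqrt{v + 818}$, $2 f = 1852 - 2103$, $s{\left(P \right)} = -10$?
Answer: $- \frac{231}{2} + i \sqrt{111} \approx -115.5 + 10.536 i$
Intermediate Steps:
$f = - \frac{251}{2}$ ($f = \frac{1852 - 2103}{2} = \frac{1}{2} \left(-251\right) = - \frac{251}{2} \approx -125.5$)
$x = i \sqrt{111}$ ($x = \sqrt{-929 + 818} = \sqrt{-111} = i \sqrt{111} \approx 10.536 i$)
$\left(x - s{\left(-26 \right)}\right) + f = \left(i \sqrt{111} - -10\right) - \frac{251}{2} = \left(i \sqrt{111} + 10\right) - \frac{251}{2} = \left(10 + i \sqrt{111}\right) - \frac{251}{2} = - \frac{231}{2} + i \sqrt{111}$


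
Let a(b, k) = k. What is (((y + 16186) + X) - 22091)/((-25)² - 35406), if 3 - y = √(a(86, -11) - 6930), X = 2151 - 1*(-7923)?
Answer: -4172/34781 + I*√6941/34781 ≈ -0.11995 + 0.0023954*I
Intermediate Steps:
X = 10074 (X = 2151 + 7923 = 10074)
y = 3 - I*√6941 (y = 3 - √(-11 - 6930) = 3 - √(-6941) = 3 - I*√6941 ≈ 3.0 - 83.313*I)
(((y + 16186) + X) - 22091)/((-25)² - 35406) = ((((3 - I*√6941) + 16186) + 10074) - 22091)/((-25)² - 35406) = (((16189 - I*√6941) + 10074) - 22091)/(625 - 35406) = ((26263 - I*√6941) - 22091)/(-34781) = (4172 - I*√6941)*(-1/34781) = -4172/34781 + I*√6941/34781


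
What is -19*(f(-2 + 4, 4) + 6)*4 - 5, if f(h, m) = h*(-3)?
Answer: -5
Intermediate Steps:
f(h, m) = -3*h
-19*(f(-2 + 4, 4) + 6)*4 - 5 = -19*(-3*(-2 + 4) + 6)*4 - 5 = -19*(-3*2 + 6)*4 - 5 = -19*(-6 + 6)*4 - 5 = -0*4 - 5 = -19*0 - 5 = 0 - 5 = -5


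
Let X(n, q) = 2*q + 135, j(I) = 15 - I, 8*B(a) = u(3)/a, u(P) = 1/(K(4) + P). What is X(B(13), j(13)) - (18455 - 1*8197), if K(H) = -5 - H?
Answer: -10119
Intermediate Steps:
u(P) = 1/(-9 + P) (u(P) = 1/((-5 - 1*4) + P) = 1/((-5 - 4) + P) = 1/(-9 + P))
B(a) = -1/(48*a) (B(a) = (1/((-9 + 3)*a))/8 = (1/((-6)*a))/8 = (-1/(6*a))/8 = -1/(48*a))
X(n, q) = 135 + 2*q
X(B(13), j(13)) - (18455 - 1*8197) = (135 + 2*(15 - 1*13)) - (18455 - 1*8197) = (135 + 2*(15 - 13)) - (18455 - 8197) = (135 + 2*2) - 1*10258 = (135 + 4) - 10258 = 139 - 10258 = -10119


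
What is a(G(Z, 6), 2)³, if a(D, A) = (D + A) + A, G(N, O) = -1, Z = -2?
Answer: 27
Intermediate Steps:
a(D, A) = D + 2*A (a(D, A) = (A + D) + A = D + 2*A)
a(G(Z, 6), 2)³ = (-1 + 2*2)³ = (-1 + 4)³ = 3³ = 27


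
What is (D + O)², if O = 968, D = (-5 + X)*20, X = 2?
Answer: 824464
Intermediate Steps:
D = -60 (D = (-5 + 2)*20 = -3*20 = -60)
(D + O)² = (-60 + 968)² = 908² = 824464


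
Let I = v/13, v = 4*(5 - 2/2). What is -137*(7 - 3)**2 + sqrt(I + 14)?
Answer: -2192 + 3*sqrt(286)/13 ≈ -2188.1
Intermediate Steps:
v = 16 (v = 4*(5 - 2*1/2) = 4*(5 - 1) = 4*4 = 16)
I = 16/13 ≈ 1.2308
-137*(7 - 3)**2 + sqrt(I + 14) = -137*(7 - 3)**2 + sqrt(16/13 + 14) = -137*4**2 + sqrt(198/13) = -137*16 + 3*sqrt(286)/13 = -2192 + 3*sqrt(286)/13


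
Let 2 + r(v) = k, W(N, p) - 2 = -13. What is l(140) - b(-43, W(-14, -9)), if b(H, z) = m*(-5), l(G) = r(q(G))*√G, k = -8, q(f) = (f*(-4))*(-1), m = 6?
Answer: 30 - 20*√35 ≈ -88.322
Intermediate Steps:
q(f) = 4*f (q(f) = -4*f*(-1) = 4*f)
W(N, p) = -11 (W(N, p) = 2 - 13 = -11)
r(v) = -10 (r(v) = -2 - 8 = -10)
l(G) = -10*√G
b(H, z) = -30 (b(H, z) = 6*(-5) = -30)
l(140) - b(-43, W(-14, -9)) = -20*√35 - 1*(-30) = -20*√35 + 30 = 30 - 20*√35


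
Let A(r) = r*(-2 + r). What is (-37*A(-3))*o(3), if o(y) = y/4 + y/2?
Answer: -4995/4 ≈ -1248.8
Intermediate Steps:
o(y) = 3*y/4 (o(y) = y*(¼) + y*(½) = y/4 + y/2 = 3*y/4)
(-37*A(-3))*o(3) = (-(-111)*(-2 - 3))*((¾)*3) = -(-111)*(-5)*(9/4) = -37*15*(9/4) = -555*9/4 = -4995/4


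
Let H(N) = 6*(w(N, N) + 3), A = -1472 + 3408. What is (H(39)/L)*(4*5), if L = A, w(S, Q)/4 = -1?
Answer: -15/242 ≈ -0.061983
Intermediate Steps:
A = 1936
w(S, Q) = -4 (w(S, Q) = 4*(-1) = -4)
L = 1936
H(N) = -6 (H(N) = 6*(-4 + 3) = 6*(-1) = -6)
(H(39)/L)*(4*5) = (-6/1936)*(4*5) = -6*1/1936*20 = -3/968*20 = -15/242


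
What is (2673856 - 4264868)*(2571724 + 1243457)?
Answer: -6069998753172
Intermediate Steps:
(2673856 - 4264868)*(2571724 + 1243457) = -1591012*3815181 = -6069998753172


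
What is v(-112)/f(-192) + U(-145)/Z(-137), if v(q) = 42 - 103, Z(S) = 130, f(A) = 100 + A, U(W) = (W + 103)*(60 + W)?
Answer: 33637/1196 ≈ 28.125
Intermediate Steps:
U(W) = (60 + W)*(103 + W) (U(W) = (103 + W)*(60 + W) = (60 + W)*(103 + W))
v(q) = -61
v(-112)/f(-192) + U(-145)/Z(-137) = -61/(100 - 192) + (6180 + (-145)**2 + 163*(-145))/130 = -61/(-92) + (6180 + 21025 - 23635)*(1/130) = -61*(-1/92) + 3570*(1/130) = 61/92 + 357/13 = 33637/1196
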